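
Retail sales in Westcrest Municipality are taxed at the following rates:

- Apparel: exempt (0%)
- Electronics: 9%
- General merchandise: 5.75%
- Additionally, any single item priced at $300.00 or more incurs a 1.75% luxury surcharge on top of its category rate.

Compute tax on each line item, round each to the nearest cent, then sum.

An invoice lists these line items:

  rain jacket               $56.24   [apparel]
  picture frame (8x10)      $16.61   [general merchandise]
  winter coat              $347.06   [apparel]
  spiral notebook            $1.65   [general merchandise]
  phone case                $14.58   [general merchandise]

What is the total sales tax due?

$7.96

Rain jacket $56.24: apparel → 0% → $0.00
Picture frame (8x10) $16.61: general merchandise → 5.75% → $0.96
Winter coat $347.06: apparel → 0% + 1.75% surcharge = 1.75% → $6.07
Spiral notebook $1.65: general merchandise → 5.75% → $0.09
Phone case $14.58: general merchandise → 5.75% → $0.84
Total tax = $0.96 + $6.07 + $0.09 + $0.84 = $7.96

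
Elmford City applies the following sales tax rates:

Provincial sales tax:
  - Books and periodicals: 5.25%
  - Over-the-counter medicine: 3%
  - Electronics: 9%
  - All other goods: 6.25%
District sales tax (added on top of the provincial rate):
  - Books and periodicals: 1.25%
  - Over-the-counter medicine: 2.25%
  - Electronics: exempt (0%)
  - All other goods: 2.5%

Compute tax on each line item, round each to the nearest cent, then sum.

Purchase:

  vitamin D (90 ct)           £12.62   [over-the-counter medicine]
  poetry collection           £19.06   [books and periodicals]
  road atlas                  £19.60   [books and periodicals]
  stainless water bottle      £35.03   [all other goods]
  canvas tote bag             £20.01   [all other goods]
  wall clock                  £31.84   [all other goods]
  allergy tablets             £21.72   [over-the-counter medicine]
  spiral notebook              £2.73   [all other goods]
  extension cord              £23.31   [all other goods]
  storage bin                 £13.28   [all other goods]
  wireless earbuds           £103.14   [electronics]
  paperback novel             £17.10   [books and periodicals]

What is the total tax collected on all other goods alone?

£11.05

Stainless water bottle £35.03: all other goods → 6.25% + 2.5% district = 8.75% → £3.07
Canvas tote bag £20.01: all other goods → 6.25% + 2.5% district = 8.75% → £1.75
Wall clock £31.84: all other goods → 6.25% + 2.5% district = 8.75% → £2.79
Spiral notebook £2.73: all other goods → 6.25% + 2.5% district = 8.75% → £0.24
Extension cord £23.31: all other goods → 6.25% + 2.5% district = 8.75% → £2.04
Storage bin £13.28: all other goods → 6.25% + 2.5% district = 8.75% → £1.16
Tax on all other goods = £3.07 + £1.75 + £2.79 + £0.24 + £2.04 + £1.16 = £11.05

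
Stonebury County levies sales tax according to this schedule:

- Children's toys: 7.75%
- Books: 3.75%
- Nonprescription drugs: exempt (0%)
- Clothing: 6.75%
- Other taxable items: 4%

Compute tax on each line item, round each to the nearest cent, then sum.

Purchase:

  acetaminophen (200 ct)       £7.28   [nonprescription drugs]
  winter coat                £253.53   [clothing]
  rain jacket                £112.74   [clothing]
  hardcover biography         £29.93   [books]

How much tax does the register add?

£25.84

Acetaminophen (200 ct) £7.28: nonprescription drugs → 0% → £0.00
Winter coat £253.53: clothing → 6.75% → £17.11
Rain jacket £112.74: clothing → 6.75% → £7.61
Hardcover biography £29.93: books → 3.75% → £1.12
Total tax = £17.11 + £7.61 + £1.12 = £25.84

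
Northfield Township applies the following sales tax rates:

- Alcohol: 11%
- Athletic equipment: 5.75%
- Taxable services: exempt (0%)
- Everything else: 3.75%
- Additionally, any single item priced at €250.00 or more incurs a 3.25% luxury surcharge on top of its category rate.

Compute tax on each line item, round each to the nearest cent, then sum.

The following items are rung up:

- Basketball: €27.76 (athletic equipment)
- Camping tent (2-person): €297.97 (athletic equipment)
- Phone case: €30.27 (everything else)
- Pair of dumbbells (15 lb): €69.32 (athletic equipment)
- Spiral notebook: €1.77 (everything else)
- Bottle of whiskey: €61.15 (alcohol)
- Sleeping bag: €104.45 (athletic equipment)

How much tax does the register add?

€46.36

Basketball €27.76: athletic equipment → 5.75% → €1.60
Camping tent (2-person) €297.97: athletic equipment → 5.75% + 3.25% surcharge = 9% → €26.82
Phone case €30.27: everything else → 3.75% → €1.14
Pair of dumbbells (15 lb) €69.32: athletic equipment → 5.75% → €3.99
Spiral notebook €1.77: everything else → 3.75% → €0.07
Bottle of whiskey €61.15: alcohol → 11% → €6.73
Sleeping bag €104.45: athletic equipment → 5.75% → €6.01
Total tax = €1.60 + €26.82 + €1.14 + €3.99 + €0.07 + €6.73 + €6.01 = €46.36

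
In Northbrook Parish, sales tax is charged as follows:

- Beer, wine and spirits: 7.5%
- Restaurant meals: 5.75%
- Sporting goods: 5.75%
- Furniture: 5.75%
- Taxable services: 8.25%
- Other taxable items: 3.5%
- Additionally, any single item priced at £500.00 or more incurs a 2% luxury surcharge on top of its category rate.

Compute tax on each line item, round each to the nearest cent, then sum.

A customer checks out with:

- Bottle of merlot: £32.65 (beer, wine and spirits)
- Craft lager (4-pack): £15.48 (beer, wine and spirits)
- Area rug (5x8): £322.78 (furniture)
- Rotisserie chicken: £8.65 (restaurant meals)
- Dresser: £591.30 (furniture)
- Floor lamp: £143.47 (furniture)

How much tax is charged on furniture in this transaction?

Area rug (5x8) £322.78: furniture → 5.75% → £18.56
Dresser £591.30: furniture → 5.75% + 2% surcharge = 7.75% → £45.83
Floor lamp £143.47: furniture → 5.75% → £8.25
Tax on furniture = £18.56 + £45.83 + £8.25 = £72.64

£72.64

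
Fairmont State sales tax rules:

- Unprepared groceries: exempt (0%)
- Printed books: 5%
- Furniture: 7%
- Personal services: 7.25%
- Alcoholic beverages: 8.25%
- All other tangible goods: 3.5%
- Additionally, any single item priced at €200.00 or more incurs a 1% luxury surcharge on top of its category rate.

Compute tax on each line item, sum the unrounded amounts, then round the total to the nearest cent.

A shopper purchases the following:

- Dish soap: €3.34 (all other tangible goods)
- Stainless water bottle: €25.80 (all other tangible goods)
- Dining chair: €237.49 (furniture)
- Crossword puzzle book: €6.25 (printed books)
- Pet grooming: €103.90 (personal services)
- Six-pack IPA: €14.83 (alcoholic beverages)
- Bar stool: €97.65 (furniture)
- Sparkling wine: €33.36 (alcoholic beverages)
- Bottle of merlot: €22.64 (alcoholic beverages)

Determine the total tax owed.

€40.54

Dish soap €3.34: all other tangible goods → 3.5% → €0.1169
Stainless water bottle €25.80: all other tangible goods → 3.5% → €0.903
Dining chair €237.49: furniture → 7% + 1% surcharge = 8% → €18.9992
Crossword puzzle book €6.25: printed books → 5% → €0.3125
Pet grooming €103.90: personal services → 7.25% → €7.53275
Six-pack IPA €14.83: alcoholic beverages → 8.25% → €1.223475
Bar stool €97.65: furniture → 7% → €6.8355
Sparkling wine €33.36: alcoholic beverages → 8.25% → €2.7522
Bottle of merlot €22.64: alcoholic beverages → 8.25% → €1.8678
Unrounded tax sum = €40.543325 → €40.54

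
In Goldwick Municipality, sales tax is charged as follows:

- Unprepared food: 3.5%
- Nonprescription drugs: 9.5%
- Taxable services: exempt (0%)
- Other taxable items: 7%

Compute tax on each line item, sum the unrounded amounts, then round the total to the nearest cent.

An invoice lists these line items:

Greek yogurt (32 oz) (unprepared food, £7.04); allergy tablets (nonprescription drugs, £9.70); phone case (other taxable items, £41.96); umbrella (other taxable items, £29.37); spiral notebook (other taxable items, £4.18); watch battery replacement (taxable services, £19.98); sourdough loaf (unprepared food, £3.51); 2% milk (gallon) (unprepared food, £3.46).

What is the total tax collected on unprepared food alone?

Greek yogurt (32 oz) £7.04: unprepared food → 3.5% → £0.2464
Sourdough loaf £3.51: unprepared food → 3.5% → £0.12285
2% milk (gallon) £3.46: unprepared food → 3.5% → £0.1211
Tax on unprepared food: unrounded sum = £0.49035 → £0.49

£0.49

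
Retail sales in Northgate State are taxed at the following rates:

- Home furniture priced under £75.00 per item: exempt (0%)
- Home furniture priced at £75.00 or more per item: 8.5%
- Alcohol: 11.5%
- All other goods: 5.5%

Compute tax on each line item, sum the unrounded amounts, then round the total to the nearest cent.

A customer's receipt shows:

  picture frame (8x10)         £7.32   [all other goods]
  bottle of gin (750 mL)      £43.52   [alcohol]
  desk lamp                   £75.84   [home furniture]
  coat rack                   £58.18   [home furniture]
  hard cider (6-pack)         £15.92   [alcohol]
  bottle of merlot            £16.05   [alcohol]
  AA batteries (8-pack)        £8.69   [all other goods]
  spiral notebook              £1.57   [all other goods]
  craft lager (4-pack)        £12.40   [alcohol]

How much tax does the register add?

£17.52

Picture frame (8x10) £7.32: all other goods → 5.5% → £0.4026
Bottle of gin (750 mL) £43.52: alcohol → 11.5% → £5.0048
Desk lamp £75.84: home furniture, £75.00 or more → 8.5% → £6.4464
Coat rack £58.18: home furniture, under £75.00 → 0% → £0.00
Hard cider (6-pack) £15.92: alcohol → 11.5% → £1.8308
Bottle of merlot £16.05: alcohol → 11.5% → £1.84575
AA batteries (8-pack) £8.69: all other goods → 5.5% → £0.47795
Spiral notebook £1.57: all other goods → 5.5% → £0.08635
Craft lager (4-pack) £12.40: alcohol → 11.5% → £1.426
Unrounded tax sum = £17.52065 → £17.52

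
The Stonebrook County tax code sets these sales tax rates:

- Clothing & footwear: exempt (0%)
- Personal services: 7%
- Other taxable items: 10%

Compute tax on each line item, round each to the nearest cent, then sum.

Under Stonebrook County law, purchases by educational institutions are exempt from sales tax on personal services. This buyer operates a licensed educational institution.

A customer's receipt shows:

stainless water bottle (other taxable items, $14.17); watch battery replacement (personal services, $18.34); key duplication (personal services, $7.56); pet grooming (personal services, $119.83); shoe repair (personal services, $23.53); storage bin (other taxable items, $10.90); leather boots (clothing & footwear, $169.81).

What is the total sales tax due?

Stainless water bottle $14.17: other taxable items → 10% → $1.42
Watch battery replacement $18.34: personal services, buyer-exempt → 0% → $0.00
Key duplication $7.56: personal services, buyer-exempt → 0% → $0.00
Pet grooming $119.83: personal services, buyer-exempt → 0% → $0.00
Shoe repair $23.53: personal services, buyer-exempt → 0% → $0.00
Storage bin $10.90: other taxable items → 10% → $1.09
Leather boots $169.81: clothing & footwear → 0% → $0.00
Total tax = $1.42 + $1.09 = $2.51

$2.51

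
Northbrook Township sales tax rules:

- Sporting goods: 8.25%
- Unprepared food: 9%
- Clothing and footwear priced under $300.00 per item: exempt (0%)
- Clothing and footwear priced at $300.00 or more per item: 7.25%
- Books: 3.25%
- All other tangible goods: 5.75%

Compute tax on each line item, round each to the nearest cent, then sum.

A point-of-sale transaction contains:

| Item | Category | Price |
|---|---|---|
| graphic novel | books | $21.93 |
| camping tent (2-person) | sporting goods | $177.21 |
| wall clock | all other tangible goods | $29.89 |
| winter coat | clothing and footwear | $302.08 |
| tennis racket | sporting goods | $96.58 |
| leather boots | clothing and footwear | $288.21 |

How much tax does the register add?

$46.92

Graphic novel $21.93: books → 3.25% → $0.71
Camping tent (2-person) $177.21: sporting goods → 8.25% → $14.62
Wall clock $29.89: all other tangible goods → 5.75% → $1.72
Winter coat $302.08: clothing and footwear, $300.00 or more → 7.25% → $21.90
Tennis racket $96.58: sporting goods → 8.25% → $7.97
Leather boots $288.21: clothing and footwear, under $300.00 → 0% → $0.00
Total tax = $0.71 + $14.62 + $1.72 + $21.90 + $7.97 = $46.92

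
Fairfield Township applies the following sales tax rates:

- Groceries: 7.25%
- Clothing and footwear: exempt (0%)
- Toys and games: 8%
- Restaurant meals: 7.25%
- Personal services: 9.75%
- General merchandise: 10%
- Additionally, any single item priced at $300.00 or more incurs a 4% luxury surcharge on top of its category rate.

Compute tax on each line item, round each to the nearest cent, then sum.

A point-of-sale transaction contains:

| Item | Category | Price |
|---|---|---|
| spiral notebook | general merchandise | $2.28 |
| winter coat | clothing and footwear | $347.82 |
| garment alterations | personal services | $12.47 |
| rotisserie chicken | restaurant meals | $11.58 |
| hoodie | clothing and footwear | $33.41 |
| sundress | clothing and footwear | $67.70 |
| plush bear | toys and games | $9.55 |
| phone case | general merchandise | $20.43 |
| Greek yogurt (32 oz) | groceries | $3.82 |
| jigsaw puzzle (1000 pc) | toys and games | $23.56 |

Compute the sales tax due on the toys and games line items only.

Plush bear $9.55: toys and games → 8% → $0.76
Jigsaw puzzle (1000 pc) $23.56: toys and games → 8% → $1.88
Tax on toys and games = $0.76 + $1.88 = $2.64

$2.64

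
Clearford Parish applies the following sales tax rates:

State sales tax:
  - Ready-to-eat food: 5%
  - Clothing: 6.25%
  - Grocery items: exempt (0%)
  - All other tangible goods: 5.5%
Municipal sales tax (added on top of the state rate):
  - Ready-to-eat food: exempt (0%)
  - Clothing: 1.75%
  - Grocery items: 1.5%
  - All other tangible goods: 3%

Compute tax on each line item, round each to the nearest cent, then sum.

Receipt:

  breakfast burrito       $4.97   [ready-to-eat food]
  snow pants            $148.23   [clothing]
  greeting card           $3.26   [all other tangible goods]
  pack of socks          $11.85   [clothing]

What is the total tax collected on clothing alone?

Snow pants $148.23: clothing → 6.25% + 1.75% municipal = 8% → $11.86
Pack of socks $11.85: clothing → 6.25% + 1.75% municipal = 8% → $0.95
Tax on clothing = $11.86 + $0.95 = $12.81

$12.81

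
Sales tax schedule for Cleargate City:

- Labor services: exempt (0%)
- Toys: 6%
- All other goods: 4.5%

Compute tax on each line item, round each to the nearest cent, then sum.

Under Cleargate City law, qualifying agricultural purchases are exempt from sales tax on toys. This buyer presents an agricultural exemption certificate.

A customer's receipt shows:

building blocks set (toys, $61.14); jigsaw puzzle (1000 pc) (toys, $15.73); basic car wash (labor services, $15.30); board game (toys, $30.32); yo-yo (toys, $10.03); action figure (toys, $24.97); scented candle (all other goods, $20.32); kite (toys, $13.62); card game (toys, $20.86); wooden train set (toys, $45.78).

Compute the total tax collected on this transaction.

$0.91

Building blocks set $61.14: toys, buyer-exempt → 0% → $0.00
Jigsaw puzzle (1000 pc) $15.73: toys, buyer-exempt → 0% → $0.00
Basic car wash $15.30: labor services → 0% → $0.00
Board game $30.32: toys, buyer-exempt → 0% → $0.00
Yo-yo $10.03: toys, buyer-exempt → 0% → $0.00
Action figure $24.97: toys, buyer-exempt → 0% → $0.00
Scented candle $20.32: all other goods → 4.5% → $0.91
Kite $13.62: toys, buyer-exempt → 0% → $0.00
Card game $20.86: toys, buyer-exempt → 0% → $0.00
Wooden train set $45.78: toys, buyer-exempt → 0% → $0.00
Total tax = $0.91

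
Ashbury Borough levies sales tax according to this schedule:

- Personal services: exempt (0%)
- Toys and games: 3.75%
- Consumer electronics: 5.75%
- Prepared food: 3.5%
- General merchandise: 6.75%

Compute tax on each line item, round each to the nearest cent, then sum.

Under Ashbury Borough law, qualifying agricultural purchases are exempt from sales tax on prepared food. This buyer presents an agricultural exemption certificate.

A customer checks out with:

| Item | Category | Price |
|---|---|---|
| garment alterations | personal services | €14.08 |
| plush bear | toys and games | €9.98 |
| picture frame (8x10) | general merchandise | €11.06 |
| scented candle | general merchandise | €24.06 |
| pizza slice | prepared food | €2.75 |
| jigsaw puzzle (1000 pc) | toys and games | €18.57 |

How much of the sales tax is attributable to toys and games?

€1.07

Plush bear €9.98: toys and games → 3.75% → €0.37
Jigsaw puzzle (1000 pc) €18.57: toys and games → 3.75% → €0.70
Tax on toys and games = €0.37 + €0.70 = €1.07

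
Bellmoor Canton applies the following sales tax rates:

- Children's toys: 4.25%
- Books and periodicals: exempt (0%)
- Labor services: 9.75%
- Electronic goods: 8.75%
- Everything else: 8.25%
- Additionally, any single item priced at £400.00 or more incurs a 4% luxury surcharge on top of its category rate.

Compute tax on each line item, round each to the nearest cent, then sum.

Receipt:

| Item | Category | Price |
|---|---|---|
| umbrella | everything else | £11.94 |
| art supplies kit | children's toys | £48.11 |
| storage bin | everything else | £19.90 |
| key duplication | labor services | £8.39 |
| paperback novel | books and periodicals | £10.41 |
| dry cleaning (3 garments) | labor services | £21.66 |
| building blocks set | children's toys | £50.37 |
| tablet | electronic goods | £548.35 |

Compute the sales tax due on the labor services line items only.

£2.93

Key duplication £8.39: labor services → 9.75% → £0.82
Dry cleaning (3 garments) £21.66: labor services → 9.75% → £2.11
Tax on labor services = £0.82 + £2.11 = £2.93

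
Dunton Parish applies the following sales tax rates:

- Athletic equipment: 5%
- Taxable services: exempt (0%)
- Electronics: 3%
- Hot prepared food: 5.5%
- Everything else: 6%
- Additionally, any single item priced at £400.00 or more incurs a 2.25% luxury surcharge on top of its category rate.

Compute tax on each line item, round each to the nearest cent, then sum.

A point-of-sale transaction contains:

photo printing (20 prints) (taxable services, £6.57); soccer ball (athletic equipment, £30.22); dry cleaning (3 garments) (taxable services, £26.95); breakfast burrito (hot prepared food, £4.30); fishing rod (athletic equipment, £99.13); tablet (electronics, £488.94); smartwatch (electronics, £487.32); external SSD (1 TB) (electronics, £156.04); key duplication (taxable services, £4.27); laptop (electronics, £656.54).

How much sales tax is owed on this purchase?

£97.11

Photo printing (20 prints) £6.57: taxable services → 0% → £0.00
Soccer ball £30.22: athletic equipment → 5% → £1.51
Dry cleaning (3 garments) £26.95: taxable services → 0% → £0.00
Breakfast burrito £4.30: hot prepared food → 5.5% → £0.24
Fishing rod £99.13: athletic equipment → 5% → £4.96
Tablet £488.94: electronics → 3% + 2.25% surcharge = 5.25% → £25.67
Smartwatch £487.32: electronics → 3% + 2.25% surcharge = 5.25% → £25.58
External SSD (1 TB) £156.04: electronics → 3% → £4.68
Key duplication £4.27: taxable services → 0% → £0.00
Laptop £656.54: electronics → 3% + 2.25% surcharge = 5.25% → £34.47
Total tax = £1.51 + £0.24 + £4.96 + £25.67 + £25.58 + £4.68 + £34.47 = £97.11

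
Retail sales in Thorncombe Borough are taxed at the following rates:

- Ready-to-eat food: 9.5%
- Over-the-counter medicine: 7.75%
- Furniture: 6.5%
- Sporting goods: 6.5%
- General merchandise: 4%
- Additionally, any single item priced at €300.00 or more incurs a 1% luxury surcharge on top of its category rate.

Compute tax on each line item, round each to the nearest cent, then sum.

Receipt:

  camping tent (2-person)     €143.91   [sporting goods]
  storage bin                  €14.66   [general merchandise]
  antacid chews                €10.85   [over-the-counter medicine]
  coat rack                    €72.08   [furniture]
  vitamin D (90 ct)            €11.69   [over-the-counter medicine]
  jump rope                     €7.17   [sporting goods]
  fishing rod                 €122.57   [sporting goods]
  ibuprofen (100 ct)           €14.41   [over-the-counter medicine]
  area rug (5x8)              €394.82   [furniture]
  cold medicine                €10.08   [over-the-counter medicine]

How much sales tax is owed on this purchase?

€56.33

Camping tent (2-person) €143.91: sporting goods → 6.5% → €9.35
Storage bin €14.66: general merchandise → 4% → €0.59
Antacid chews €10.85: over-the-counter medicine → 7.75% → €0.84
Coat rack €72.08: furniture → 6.5% → €4.69
Vitamin D (90 ct) €11.69: over-the-counter medicine → 7.75% → €0.91
Jump rope €7.17: sporting goods → 6.5% → €0.47
Fishing rod €122.57: sporting goods → 6.5% → €7.97
Ibuprofen (100 ct) €14.41: over-the-counter medicine → 7.75% → €1.12
Area rug (5x8) €394.82: furniture → 6.5% + 1% surcharge = 7.5% → €29.61
Cold medicine €10.08: over-the-counter medicine → 7.75% → €0.78
Total tax = €9.35 + €0.59 + €0.84 + €4.69 + €0.91 + €0.47 + €7.97 + €1.12 + €29.61 + €0.78 = €56.33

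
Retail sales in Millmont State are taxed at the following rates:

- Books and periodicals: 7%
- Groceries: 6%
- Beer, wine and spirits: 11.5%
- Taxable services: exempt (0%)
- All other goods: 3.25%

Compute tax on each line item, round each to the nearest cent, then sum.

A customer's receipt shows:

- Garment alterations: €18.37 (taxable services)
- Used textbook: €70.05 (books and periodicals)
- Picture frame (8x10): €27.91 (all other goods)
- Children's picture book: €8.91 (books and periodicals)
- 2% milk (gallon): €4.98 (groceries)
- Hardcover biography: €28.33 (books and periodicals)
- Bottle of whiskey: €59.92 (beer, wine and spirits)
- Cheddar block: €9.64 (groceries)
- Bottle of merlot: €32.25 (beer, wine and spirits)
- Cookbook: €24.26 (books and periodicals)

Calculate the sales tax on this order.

€21.59

Garment alterations €18.37: taxable services → 0% → €0.00
Used textbook €70.05: books and periodicals → 7% → €4.90
Picture frame (8x10) €27.91: all other goods → 3.25% → €0.91
Children's picture book €8.91: books and periodicals → 7% → €0.62
2% milk (gallon) €4.98: groceries → 6% → €0.30
Hardcover biography €28.33: books and periodicals → 7% → €1.98
Bottle of whiskey €59.92: beer, wine and spirits → 11.5% → €6.89
Cheddar block €9.64: groceries → 6% → €0.58
Bottle of merlot €32.25: beer, wine and spirits → 11.5% → €3.71
Cookbook €24.26: books and periodicals → 7% → €1.70
Total tax = €4.90 + €0.91 + €0.62 + €0.30 + €1.98 + €6.89 + €0.58 + €3.71 + €1.70 = €21.59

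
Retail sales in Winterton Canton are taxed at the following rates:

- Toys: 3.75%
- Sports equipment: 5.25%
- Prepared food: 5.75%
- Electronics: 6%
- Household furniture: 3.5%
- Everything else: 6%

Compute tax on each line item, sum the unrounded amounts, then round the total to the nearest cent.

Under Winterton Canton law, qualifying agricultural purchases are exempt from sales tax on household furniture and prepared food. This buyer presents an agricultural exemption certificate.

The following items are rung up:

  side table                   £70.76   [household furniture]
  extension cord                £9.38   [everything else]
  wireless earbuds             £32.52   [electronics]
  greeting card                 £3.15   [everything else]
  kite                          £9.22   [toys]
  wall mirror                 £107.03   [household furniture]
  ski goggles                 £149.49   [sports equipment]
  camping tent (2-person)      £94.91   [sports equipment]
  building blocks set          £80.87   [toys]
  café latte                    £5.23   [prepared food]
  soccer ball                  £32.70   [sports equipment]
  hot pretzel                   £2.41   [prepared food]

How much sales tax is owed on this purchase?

Side table £70.76: household furniture, buyer-exempt → 0% → £0.00
Extension cord £9.38: everything else → 6% → £0.5628
Wireless earbuds £32.52: electronics → 6% → £1.9512
Greeting card £3.15: everything else → 6% → £0.189
Kite £9.22: toys → 3.75% → £0.34575
Wall mirror £107.03: household furniture, buyer-exempt → 0% → £0.00
Ski goggles £149.49: sports equipment → 5.25% → £7.848225
Camping tent (2-person) £94.91: sports equipment → 5.25% → £4.982775
Building blocks set £80.87: toys → 3.75% → £3.032625
Café latte £5.23: prepared food, buyer-exempt → 0% → £0.00
Soccer ball £32.70: sports equipment → 5.25% → £1.71675
Hot pretzel £2.41: prepared food, buyer-exempt → 0% → £0.00
Unrounded tax sum = £20.629125 → £20.63

£20.63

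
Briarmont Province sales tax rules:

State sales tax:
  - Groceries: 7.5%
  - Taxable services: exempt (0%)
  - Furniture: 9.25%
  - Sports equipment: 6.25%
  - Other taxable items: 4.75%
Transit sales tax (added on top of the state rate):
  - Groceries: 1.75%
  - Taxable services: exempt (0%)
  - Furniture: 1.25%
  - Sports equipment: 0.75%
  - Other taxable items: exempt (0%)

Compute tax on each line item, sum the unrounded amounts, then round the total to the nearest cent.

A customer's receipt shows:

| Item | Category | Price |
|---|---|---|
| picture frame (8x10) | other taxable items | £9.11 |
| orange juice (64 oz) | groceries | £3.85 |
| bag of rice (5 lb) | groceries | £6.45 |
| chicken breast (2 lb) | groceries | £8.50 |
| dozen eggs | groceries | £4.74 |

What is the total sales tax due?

£2.61

Picture frame (8x10) £9.11: other taxable items → 4.75% + 0% transit = 4.75% → £0.432725
Orange juice (64 oz) £3.85: groceries → 7.5% + 1.75% transit = 9.25% → £0.356125
Bag of rice (5 lb) £6.45: groceries → 7.5% + 1.75% transit = 9.25% → £0.596625
Chicken breast (2 lb) £8.50: groceries → 7.5% + 1.75% transit = 9.25% → £0.78625
Dozen eggs £4.74: groceries → 7.5% + 1.75% transit = 9.25% → £0.43845
Unrounded tax sum = £2.610175 → £2.61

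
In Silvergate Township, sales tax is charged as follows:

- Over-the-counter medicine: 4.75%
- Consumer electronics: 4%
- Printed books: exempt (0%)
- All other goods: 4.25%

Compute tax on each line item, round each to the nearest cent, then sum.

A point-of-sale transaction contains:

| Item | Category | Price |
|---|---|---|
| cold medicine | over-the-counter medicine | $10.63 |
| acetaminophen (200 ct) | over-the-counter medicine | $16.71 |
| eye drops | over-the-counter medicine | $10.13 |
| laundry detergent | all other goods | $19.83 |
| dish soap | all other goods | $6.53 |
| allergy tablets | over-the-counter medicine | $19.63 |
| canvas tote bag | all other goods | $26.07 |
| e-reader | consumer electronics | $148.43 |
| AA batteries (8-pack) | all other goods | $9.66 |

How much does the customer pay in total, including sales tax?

Cold medicine $10.63: over-the-counter medicine → 4.75% → $0.50
Acetaminophen (200 ct) $16.71: over-the-counter medicine → 4.75% → $0.79
Eye drops $10.13: over-the-counter medicine → 4.75% → $0.48
Laundry detergent $19.83: all other goods → 4.25% → $0.84
Dish soap $6.53: all other goods → 4.25% → $0.28
Allergy tablets $19.63: over-the-counter medicine → 4.75% → $0.93
Canvas tote bag $26.07: all other goods → 4.25% → $1.11
E-reader $148.43: consumer electronics → 4% → $5.94
AA batteries (8-pack) $9.66: all other goods → 4.25% → $0.41
Subtotal = $267.62; tax = $11.28; total due = $278.90

$278.90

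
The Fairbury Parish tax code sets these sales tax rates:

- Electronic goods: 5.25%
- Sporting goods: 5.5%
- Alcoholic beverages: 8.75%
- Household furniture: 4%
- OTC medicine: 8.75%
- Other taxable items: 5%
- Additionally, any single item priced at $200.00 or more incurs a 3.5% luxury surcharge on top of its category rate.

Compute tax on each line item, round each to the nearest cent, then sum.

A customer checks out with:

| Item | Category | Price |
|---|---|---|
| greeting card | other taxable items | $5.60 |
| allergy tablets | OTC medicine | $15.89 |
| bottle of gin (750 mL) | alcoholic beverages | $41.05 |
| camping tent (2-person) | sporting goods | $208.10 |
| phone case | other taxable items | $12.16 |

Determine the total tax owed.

$24.60

Greeting card $5.60: other taxable items → 5% → $0.28
Allergy tablets $15.89: OTC medicine → 8.75% → $1.39
Bottle of gin (750 mL) $41.05: alcoholic beverages → 8.75% → $3.59
Camping tent (2-person) $208.10: sporting goods → 5.5% + 3.5% surcharge = 9% → $18.73
Phone case $12.16: other taxable items → 5% → $0.61
Total tax = $0.28 + $1.39 + $3.59 + $18.73 + $0.61 = $24.60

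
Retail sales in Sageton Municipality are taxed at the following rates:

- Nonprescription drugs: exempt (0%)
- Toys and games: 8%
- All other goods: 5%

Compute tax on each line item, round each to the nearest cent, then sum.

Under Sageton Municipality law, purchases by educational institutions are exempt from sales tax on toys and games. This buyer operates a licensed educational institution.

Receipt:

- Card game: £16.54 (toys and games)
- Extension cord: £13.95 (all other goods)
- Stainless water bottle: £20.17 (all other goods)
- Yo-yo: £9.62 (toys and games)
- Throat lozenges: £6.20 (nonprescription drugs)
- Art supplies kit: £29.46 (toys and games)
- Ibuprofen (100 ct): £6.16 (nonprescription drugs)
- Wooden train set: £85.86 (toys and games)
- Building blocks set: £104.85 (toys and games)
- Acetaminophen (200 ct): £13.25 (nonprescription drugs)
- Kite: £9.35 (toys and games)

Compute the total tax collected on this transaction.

Card game £16.54: toys and games, buyer-exempt → 0% → £0.00
Extension cord £13.95: all other goods → 5% → £0.70
Stainless water bottle £20.17: all other goods → 5% → £1.01
Yo-yo £9.62: toys and games, buyer-exempt → 0% → £0.00
Throat lozenges £6.20: nonprescription drugs → 0% → £0.00
Art supplies kit £29.46: toys and games, buyer-exempt → 0% → £0.00
Ibuprofen (100 ct) £6.16: nonprescription drugs → 0% → £0.00
Wooden train set £85.86: toys and games, buyer-exempt → 0% → £0.00
Building blocks set £104.85: toys and games, buyer-exempt → 0% → £0.00
Acetaminophen (200 ct) £13.25: nonprescription drugs → 0% → £0.00
Kite £9.35: toys and games, buyer-exempt → 0% → £0.00
Total tax = £0.70 + £1.01 = £1.71

£1.71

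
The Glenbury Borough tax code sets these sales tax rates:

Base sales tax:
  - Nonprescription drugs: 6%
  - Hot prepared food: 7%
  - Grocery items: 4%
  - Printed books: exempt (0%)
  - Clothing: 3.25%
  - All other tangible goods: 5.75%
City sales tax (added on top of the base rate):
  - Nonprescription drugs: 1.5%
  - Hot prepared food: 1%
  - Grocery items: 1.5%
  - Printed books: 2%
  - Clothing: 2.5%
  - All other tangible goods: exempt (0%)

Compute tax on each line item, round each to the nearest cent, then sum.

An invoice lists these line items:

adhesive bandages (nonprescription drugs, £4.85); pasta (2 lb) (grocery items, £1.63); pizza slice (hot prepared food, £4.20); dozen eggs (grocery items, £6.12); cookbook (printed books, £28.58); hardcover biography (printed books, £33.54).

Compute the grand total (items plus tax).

Adhesive bandages £4.85: nonprescription drugs → 6% + 1.5% city = 7.5% → £0.36
Pasta (2 lb) £1.63: grocery items → 4% + 1.5% city = 5.5% → £0.09
Pizza slice £4.20: hot prepared food → 7% + 1% city = 8% → £0.34
Dozen eggs £6.12: grocery items → 4% + 1.5% city = 5.5% → £0.34
Cookbook £28.58: printed books → 0% + 2% city = 2% → £0.57
Hardcover biography £33.54: printed books → 0% + 2% city = 2% → £0.67
Subtotal = £78.92; tax = £2.37; total due = £81.29

£81.29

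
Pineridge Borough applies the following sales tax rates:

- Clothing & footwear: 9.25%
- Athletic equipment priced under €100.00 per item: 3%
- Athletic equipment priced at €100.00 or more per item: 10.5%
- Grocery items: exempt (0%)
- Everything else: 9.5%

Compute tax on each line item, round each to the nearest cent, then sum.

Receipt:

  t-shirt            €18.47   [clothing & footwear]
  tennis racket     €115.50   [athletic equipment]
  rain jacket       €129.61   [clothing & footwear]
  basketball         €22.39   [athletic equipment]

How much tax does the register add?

€26.50

T-shirt €18.47: clothing & footwear → 9.25% → €1.71
Tennis racket €115.50: athletic equipment, €100.00 or more → 10.5% → €12.13
Rain jacket €129.61: clothing & footwear → 9.25% → €11.99
Basketball €22.39: athletic equipment, under €100.00 → 3% → €0.67
Total tax = €1.71 + €12.13 + €11.99 + €0.67 = €26.50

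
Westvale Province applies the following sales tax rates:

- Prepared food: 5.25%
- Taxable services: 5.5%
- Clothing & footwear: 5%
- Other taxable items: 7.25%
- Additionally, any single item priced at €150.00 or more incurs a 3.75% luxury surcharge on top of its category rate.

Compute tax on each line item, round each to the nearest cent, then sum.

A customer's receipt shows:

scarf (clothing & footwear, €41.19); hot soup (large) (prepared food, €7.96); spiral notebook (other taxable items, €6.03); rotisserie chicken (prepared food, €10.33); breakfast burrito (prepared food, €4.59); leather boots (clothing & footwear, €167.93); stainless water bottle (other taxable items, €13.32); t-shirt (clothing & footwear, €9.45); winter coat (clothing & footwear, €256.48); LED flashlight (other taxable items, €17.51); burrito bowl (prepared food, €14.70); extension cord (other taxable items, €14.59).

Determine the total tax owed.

Scarf €41.19: clothing & footwear → 5% → €2.06
Hot soup (large) €7.96: prepared food → 5.25% → €0.42
Spiral notebook €6.03: other taxable items → 7.25% → €0.44
Rotisserie chicken €10.33: prepared food → 5.25% → €0.54
Breakfast burrito €4.59: prepared food → 5.25% → €0.24
Leather boots €167.93: clothing & footwear → 5% + 3.75% surcharge = 8.75% → €14.69
Stainless water bottle €13.32: other taxable items → 7.25% → €0.97
T-shirt €9.45: clothing & footwear → 5% → €0.47
Winter coat €256.48: clothing & footwear → 5% + 3.75% surcharge = 8.75% → €22.44
LED flashlight €17.51: other taxable items → 7.25% → €1.27
Burrito bowl €14.70: prepared food → 5.25% → €0.77
Extension cord €14.59: other taxable items → 7.25% → €1.06
Total tax = €2.06 + €0.42 + €0.44 + €0.54 + €0.24 + €14.69 + €0.97 + €0.47 + €22.44 + €1.27 + €0.77 + €1.06 = €45.37

€45.37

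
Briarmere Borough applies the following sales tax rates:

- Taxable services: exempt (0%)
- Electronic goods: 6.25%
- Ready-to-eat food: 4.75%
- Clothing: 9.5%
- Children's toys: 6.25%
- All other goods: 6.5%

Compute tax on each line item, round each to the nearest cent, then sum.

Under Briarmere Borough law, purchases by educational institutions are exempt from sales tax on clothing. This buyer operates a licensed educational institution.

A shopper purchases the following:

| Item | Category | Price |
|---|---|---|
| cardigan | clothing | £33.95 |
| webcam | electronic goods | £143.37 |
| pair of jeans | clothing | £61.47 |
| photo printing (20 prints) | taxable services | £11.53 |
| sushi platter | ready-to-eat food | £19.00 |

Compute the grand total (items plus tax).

£279.18

Cardigan £33.95: clothing, buyer-exempt → 0% → £0.00
Webcam £143.37: electronic goods → 6.25% → £8.96
Pair of jeans £61.47: clothing, buyer-exempt → 0% → £0.00
Photo printing (20 prints) £11.53: taxable services → 0% → £0.00
Sushi platter £19.00: ready-to-eat food → 4.75% → £0.90
Subtotal = £269.32; tax = £9.86; total due = £279.18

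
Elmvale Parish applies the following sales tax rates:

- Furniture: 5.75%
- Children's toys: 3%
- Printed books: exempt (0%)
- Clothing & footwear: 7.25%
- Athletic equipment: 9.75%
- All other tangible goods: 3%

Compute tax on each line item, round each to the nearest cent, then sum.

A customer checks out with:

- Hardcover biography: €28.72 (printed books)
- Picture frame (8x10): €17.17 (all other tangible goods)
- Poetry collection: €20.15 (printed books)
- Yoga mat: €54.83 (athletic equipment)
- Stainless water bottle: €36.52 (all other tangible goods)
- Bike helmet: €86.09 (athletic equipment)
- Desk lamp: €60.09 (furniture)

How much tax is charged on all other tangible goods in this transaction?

Picture frame (8x10) €17.17: all other tangible goods → 3% → €0.52
Stainless water bottle €36.52: all other tangible goods → 3% → €1.10
Tax on all other tangible goods = €0.52 + €1.10 = €1.62

€1.62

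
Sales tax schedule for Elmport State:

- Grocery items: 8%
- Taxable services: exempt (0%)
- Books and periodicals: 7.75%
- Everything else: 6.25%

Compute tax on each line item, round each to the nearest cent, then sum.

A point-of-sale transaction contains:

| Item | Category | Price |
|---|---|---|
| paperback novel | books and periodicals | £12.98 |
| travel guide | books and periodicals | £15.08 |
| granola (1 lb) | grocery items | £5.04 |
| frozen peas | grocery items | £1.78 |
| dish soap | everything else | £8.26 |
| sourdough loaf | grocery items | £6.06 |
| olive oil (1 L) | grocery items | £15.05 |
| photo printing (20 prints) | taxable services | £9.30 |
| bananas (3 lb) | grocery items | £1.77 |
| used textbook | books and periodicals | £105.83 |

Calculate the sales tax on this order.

£13.26

Paperback novel £12.98: books and periodicals → 7.75% → £1.01
Travel guide £15.08: books and periodicals → 7.75% → £1.17
Granola (1 lb) £5.04: grocery items → 8% → £0.40
Frozen peas £1.78: grocery items → 8% → £0.14
Dish soap £8.26: everything else → 6.25% → £0.52
Sourdough loaf £6.06: grocery items → 8% → £0.48
Olive oil (1 L) £15.05: grocery items → 8% → £1.20
Photo printing (20 prints) £9.30: taxable services → 0% → £0.00
Bananas (3 lb) £1.77: grocery items → 8% → £0.14
Used textbook £105.83: books and periodicals → 7.75% → £8.20
Total tax = £1.01 + £1.17 + £0.40 + £0.14 + £0.52 + £0.48 + £1.20 + £0.14 + £8.20 = £13.26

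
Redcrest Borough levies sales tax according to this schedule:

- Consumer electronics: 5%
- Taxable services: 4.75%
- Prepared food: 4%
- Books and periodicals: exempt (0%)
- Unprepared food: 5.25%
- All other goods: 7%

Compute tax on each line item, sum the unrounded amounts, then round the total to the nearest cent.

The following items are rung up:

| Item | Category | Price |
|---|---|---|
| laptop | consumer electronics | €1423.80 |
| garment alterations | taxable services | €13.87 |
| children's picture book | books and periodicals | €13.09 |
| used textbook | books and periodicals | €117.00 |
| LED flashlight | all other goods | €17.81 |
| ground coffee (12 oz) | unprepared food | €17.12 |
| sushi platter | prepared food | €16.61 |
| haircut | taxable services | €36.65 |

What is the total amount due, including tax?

Laptop €1423.80: consumer electronics → 5% → €71.19
Garment alterations €13.87: taxable services → 4.75% → €0.658825
Children's picture book €13.09: books and periodicals → 0% → €0.00
Used textbook €117.00: books and periodicals → 0% → €0.00
LED flashlight €17.81: all other goods → 7% → €1.2467
Ground coffee (12 oz) €17.12: unprepared food → 5.25% → €0.8988
Sushi platter €16.61: prepared food → 4% → €0.6644
Haircut €36.65: taxable services → 4.75% → €1.740875
Subtotal = €1655.95; unrounded tax = €76.3996 → €76.40; total due = €1732.35

€1732.35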